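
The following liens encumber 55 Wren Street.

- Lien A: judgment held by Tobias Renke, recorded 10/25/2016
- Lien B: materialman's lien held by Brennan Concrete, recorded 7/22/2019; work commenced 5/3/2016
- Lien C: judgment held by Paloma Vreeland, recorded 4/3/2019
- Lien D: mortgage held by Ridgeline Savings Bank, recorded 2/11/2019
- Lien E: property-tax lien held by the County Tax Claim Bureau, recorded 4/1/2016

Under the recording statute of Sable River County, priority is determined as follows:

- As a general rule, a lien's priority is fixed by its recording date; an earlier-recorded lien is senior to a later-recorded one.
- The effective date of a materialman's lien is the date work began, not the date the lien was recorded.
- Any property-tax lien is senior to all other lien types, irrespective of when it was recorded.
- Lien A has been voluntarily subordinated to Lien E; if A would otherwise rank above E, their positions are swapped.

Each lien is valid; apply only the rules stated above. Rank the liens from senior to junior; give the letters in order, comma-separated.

Adjusting effective dates: B is treated as recorded 5/3/2016, the work-commencement date.
E is a property-tax lien, so it outranks all other liens regardless of date.
The other liens, earliest effective date first: B (5/3/2016), A (10/25/2016), D (2/11/2019), C (4/3/2019).
A is already junior to E, so the subordination agreement changes nothing.

E, B, A, D, C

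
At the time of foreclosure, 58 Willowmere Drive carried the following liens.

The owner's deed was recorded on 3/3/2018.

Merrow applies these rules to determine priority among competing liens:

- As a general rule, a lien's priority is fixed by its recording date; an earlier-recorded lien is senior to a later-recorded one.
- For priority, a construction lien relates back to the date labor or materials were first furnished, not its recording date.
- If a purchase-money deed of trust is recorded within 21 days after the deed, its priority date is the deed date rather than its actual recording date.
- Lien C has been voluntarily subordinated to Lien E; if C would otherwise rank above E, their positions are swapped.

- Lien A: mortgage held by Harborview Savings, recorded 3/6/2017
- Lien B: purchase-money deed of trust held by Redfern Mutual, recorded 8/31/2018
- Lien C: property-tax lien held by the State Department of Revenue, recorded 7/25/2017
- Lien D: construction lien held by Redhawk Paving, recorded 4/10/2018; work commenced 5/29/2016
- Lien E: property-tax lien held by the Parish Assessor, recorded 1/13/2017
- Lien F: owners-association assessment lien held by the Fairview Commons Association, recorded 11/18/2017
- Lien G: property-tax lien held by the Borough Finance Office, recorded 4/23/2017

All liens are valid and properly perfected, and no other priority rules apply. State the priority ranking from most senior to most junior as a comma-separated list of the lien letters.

Effective dates: B missed the 21-day window (181 days after the deed), so its recording date stands; D is treated as recorded 5/29/2016, the work-commencement date.
Sorted by effective date: D (5/29/2016), E (1/13/2017), A (3/6/2017), G (4/23/2017), C (7/25/2017), F (11/18/2017), B (8/31/2018).
Since C is not senior to E, the subordination leaves the order unchanged.

D, E, A, G, C, F, B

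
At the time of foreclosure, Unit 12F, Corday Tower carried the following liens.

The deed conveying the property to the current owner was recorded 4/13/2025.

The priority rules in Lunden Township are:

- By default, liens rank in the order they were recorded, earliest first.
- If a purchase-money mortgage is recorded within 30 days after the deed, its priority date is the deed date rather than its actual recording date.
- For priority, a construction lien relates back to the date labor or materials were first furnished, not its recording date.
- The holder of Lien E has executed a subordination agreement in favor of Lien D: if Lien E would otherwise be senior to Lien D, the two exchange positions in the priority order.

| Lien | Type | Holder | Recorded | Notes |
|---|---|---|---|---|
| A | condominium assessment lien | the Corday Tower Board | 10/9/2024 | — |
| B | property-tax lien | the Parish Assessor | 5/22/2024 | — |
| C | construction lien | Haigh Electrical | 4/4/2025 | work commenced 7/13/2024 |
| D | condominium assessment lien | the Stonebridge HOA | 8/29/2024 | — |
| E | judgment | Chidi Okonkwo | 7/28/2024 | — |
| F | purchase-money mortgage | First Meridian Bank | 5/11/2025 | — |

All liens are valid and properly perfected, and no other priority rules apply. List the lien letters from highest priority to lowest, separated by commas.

B, C, D, E, A, F

First, effective dates: C's effective date is 7/13/2024, when work began; F's effective date is the deed date, 4/13/2025.
By effective date: B (5/22/2024), C (7/13/2024), E (7/28/2024), D (8/29/2024), A (10/9/2024), F (4/13/2025).
Because E would otherwise rank above D, the subordination swaps them.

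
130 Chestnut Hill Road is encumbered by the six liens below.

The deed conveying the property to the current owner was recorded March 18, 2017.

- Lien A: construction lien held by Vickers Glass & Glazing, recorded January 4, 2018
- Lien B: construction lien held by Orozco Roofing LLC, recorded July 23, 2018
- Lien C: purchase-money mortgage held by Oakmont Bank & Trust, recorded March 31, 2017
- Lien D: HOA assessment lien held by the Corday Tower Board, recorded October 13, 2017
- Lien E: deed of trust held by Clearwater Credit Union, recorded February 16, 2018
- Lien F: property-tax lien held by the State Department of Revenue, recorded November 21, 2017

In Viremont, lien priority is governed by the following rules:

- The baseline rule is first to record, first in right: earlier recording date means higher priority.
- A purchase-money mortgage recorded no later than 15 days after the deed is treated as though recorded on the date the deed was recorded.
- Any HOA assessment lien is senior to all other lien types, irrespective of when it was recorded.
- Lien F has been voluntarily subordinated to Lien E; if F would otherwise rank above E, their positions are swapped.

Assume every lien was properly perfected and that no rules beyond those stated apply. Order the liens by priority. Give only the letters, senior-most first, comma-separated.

Effective dates: C was recorded within the 15-day window, so its effective date is the deed date March 18, 2017.
D is an HOA assessment lien, so it outranks all other liens regardless of date.
The other liens, earliest effective date first: C (March 18, 2017), F (November 21, 2017), A (January 4, 2018), E (February 16, 2018), B (July 23, 2018).
The subordination applies — F was senior to E — so F and E swap.

D, C, E, A, F, B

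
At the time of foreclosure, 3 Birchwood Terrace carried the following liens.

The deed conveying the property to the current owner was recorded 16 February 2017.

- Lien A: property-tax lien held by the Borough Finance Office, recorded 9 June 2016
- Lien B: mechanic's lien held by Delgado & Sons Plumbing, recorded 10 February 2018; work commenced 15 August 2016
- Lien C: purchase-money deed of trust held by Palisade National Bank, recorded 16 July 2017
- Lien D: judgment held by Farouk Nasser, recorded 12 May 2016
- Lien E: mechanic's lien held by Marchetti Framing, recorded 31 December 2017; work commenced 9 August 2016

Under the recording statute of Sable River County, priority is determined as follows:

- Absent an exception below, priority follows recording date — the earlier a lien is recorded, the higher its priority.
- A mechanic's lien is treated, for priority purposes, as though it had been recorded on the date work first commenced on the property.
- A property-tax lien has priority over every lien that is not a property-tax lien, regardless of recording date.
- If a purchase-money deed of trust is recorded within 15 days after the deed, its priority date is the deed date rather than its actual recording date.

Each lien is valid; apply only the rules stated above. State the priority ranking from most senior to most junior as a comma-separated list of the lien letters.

A, D, E, B, C

First, effective dates: B's effective date is 15 August 2016, when work began; C missed the 15-day window (150 days after the deed), so its recording date stands; E's effective date is 9 August 2016, when work began.
A is a property-tax lien, so it outranks all other liens regardless of date.
Among the remaining liens, by effective date: D (12 May 2016), E (9 August 2016), B (15 August 2016), C (16 July 2017).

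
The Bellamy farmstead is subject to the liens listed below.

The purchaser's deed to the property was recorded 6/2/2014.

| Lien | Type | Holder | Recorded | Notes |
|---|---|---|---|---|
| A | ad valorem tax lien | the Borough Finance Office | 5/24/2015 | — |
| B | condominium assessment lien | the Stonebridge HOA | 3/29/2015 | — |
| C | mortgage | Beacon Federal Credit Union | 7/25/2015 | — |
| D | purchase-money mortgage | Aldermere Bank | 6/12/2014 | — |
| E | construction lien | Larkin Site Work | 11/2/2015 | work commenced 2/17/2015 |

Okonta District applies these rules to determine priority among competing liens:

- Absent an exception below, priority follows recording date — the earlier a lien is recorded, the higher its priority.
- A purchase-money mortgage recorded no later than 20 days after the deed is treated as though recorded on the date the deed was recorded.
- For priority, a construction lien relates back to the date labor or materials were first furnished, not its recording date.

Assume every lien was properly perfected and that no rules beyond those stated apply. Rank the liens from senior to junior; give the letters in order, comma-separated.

Adjusting effective dates: D relates back to the deed date 6/2/2014; E's effective date is 2/17/2015, when work began.
Ordering by effective date: D (6/2/2014), E (2/17/2015), B (3/29/2015), A (5/24/2015), C (7/25/2015).

D, E, B, A, C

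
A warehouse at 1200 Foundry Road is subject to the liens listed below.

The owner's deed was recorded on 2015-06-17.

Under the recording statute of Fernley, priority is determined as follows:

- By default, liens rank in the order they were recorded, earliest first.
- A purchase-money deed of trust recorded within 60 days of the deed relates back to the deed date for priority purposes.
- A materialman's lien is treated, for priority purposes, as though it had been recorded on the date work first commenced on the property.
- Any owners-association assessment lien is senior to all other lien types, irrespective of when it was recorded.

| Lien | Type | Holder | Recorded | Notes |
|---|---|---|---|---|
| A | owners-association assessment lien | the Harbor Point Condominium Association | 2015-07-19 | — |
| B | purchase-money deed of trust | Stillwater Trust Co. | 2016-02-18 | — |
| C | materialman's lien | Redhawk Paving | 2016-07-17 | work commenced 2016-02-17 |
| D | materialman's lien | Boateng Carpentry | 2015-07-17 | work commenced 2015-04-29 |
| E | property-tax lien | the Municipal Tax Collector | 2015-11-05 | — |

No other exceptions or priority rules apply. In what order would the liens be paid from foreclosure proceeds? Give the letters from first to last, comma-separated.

Effective dates after the stated exceptions: B missed the 60-day window (246 days after the deed), so its recording date stands; C relates back to 2016-02-17 (work commenced); D is treated as recorded 2015-04-29, the work-commencement date.
As an owners-association assessment lien, A is senior to every other lien.
The other liens, earliest effective date first: D (2015-04-29), E (2015-11-05), C (2016-02-17), B (2016-02-18).

A, D, E, C, B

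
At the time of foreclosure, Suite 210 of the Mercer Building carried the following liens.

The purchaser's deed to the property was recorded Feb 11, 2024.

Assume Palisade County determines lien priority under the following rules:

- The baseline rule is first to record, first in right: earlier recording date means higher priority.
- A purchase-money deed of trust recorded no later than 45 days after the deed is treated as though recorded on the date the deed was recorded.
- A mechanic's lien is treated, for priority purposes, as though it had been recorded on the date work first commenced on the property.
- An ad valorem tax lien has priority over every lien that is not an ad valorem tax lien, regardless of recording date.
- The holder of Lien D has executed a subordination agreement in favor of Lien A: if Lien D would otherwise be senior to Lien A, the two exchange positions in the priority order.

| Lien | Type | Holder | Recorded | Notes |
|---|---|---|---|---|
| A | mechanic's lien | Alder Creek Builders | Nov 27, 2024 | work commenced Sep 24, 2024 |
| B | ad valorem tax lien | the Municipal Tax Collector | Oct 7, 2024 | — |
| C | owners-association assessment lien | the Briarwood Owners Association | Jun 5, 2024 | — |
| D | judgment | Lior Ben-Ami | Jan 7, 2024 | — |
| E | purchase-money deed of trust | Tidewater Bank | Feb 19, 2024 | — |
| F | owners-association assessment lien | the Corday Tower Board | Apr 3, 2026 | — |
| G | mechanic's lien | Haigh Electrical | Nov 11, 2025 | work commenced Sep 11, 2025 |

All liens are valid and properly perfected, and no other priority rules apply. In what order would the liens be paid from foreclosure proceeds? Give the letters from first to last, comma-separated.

Adjusting effective dates: A relates back to Sep 24, 2024 (work commenced); E's effective date is the deed date, Feb 11, 2024; G's effective date is Sep 11, 2025, when work began.
As an ad valorem tax lien, B is senior to every other lien.
Ordering the rest by effective date: D (Jan 7, 2024), E (Feb 11, 2024), C (Jun 5, 2024), A (Sep 24, 2024), G (Sep 11, 2025), F (Apr 3, 2026).
D is senior to A before the subordination, so the two trade places.

B, A, E, C, D, G, F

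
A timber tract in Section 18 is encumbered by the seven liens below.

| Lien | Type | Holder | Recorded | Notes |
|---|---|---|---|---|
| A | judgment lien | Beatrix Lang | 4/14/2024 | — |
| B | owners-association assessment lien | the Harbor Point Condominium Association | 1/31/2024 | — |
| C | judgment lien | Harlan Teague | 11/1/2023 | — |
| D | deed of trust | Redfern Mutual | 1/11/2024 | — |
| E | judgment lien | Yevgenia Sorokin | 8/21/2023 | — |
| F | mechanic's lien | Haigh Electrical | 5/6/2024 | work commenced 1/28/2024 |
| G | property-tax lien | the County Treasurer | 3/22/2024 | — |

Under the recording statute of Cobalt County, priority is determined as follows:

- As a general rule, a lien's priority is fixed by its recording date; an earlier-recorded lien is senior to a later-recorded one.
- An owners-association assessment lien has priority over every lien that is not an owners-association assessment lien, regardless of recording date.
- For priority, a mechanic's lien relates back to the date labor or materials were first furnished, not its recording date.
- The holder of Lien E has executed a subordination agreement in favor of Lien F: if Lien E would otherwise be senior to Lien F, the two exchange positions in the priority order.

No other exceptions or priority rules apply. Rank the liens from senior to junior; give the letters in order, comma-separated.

B, F, C, D, E, G, A

Effective dates after the stated exceptions: F's effective date is 1/28/2024, when work began.
B is an owners-association assessment lien, so it outranks all other liens regardless of date.
The other liens, earliest effective date first: E (8/21/2023), C (11/1/2023), D (1/11/2024), F (1/28/2024), G (3/22/2024), A (4/14/2024).
E would otherwise be senior to F, so under the subordination agreement E and F exchange positions.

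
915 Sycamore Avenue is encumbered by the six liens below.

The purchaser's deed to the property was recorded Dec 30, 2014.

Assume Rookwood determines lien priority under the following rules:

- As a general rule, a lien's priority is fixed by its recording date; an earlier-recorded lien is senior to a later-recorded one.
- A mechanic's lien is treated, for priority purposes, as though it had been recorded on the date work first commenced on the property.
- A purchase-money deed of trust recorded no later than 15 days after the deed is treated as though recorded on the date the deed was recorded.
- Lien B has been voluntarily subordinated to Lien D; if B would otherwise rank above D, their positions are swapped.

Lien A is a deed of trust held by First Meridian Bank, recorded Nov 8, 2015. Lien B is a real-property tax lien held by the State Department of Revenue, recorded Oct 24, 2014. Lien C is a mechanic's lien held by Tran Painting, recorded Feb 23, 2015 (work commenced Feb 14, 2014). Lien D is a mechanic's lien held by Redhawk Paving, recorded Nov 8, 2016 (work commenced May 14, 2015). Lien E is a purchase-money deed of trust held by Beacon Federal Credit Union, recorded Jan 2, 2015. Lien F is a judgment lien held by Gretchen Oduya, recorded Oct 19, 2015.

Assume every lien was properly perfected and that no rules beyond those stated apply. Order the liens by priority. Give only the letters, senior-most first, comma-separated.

C, D, E, B, F, A

Effective dates: C is treated as recorded Feb 14, 2014, the work-commencement date; D is treated as recorded May 14, 2015, the work-commencement date; E's effective date is the deed date, Dec 30, 2014.
Sorted by effective date: C (Feb 14, 2014), B (Oct 24, 2014), E (Dec 30, 2014), D (May 14, 2015), F (Oct 19, 2015), A (Nov 8, 2015).
B would otherwise be senior to D, so under the subordination agreement B and D exchange positions.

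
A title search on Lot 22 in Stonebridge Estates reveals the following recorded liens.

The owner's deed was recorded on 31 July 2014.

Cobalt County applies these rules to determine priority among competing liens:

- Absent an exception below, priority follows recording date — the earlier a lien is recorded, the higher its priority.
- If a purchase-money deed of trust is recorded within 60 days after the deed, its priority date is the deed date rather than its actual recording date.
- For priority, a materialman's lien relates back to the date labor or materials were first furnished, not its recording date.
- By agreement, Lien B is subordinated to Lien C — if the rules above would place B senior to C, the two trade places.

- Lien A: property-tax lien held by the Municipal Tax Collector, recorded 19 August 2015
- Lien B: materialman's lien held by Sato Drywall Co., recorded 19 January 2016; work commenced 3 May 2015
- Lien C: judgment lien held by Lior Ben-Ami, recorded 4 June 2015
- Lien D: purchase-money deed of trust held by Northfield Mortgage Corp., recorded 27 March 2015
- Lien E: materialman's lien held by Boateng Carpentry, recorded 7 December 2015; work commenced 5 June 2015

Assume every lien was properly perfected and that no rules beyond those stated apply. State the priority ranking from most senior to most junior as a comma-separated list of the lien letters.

D, C, B, E, A

Adjusting effective dates: B relates back to 3 May 2015 (work commenced); D was recorded 239 days after the deed — beyond 60 days — so no relation-back applies; E's effective date is 5 June 2015, when work began.
Sorted by effective date: D (27 March 2015), B (3 May 2015), C (4 June 2015), E (5 June 2015), A (19 August 2015).
The subordination applies — B was senior to C — so B and C swap.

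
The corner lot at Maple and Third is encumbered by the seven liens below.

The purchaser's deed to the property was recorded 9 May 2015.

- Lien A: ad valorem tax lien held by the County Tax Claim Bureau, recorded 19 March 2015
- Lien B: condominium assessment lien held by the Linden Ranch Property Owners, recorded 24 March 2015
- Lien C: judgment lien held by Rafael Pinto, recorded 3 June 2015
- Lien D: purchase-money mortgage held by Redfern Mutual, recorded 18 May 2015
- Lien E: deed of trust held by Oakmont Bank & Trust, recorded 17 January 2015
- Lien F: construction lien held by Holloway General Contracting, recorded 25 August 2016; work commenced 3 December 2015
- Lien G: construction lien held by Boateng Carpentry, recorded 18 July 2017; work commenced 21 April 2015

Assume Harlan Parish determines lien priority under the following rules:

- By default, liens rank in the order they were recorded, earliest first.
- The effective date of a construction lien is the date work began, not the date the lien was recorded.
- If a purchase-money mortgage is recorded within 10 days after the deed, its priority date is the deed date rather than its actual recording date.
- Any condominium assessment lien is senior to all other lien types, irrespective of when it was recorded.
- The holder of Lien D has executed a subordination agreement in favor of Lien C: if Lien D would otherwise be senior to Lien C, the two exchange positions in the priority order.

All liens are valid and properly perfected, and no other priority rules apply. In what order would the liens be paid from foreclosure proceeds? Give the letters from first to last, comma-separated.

B, E, A, G, C, D, F

Adjusting effective dates: D relates back to the deed date 9 May 2015; F is treated as recorded 3 December 2015, the work-commencement date; G relates back to 21 April 2015 (work commenced).
As a condominium assessment lien, B is senior to every other lien.
Remaining liens by effective date: E (17 January 2015), A (19 March 2015), G (21 April 2015), D (9 May 2015), C (3 June 2015), F (3 December 2015).
Because D would otherwise rank above C, the subordination swaps them.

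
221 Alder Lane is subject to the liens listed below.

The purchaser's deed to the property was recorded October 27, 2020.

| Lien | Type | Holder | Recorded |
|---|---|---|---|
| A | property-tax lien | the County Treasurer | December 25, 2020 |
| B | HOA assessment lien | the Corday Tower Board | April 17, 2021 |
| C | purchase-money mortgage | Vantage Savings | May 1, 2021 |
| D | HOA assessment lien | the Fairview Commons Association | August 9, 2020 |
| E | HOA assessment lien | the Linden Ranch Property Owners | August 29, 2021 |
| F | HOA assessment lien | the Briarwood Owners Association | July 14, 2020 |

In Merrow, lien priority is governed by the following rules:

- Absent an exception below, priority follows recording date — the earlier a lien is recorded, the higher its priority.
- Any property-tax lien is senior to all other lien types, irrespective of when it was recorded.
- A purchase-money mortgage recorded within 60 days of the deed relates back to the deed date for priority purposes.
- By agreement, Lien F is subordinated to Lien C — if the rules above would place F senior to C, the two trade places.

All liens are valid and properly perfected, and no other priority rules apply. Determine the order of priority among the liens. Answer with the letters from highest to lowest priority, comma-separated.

Effective dates after the stated exceptions: C was recorded 186 days after the deed, outside the 60-day window, so it keeps its recording date.
A is a property-tax lien, so it outranks all other liens regardless of date.
The other liens, earliest effective date first: F (July 14, 2020), D (August 9, 2020), B (April 17, 2021), C (May 1, 2021), E (August 29, 2021).
F would otherwise be senior to C, so under the subordination agreement F and C exchange positions.

A, C, D, B, F, E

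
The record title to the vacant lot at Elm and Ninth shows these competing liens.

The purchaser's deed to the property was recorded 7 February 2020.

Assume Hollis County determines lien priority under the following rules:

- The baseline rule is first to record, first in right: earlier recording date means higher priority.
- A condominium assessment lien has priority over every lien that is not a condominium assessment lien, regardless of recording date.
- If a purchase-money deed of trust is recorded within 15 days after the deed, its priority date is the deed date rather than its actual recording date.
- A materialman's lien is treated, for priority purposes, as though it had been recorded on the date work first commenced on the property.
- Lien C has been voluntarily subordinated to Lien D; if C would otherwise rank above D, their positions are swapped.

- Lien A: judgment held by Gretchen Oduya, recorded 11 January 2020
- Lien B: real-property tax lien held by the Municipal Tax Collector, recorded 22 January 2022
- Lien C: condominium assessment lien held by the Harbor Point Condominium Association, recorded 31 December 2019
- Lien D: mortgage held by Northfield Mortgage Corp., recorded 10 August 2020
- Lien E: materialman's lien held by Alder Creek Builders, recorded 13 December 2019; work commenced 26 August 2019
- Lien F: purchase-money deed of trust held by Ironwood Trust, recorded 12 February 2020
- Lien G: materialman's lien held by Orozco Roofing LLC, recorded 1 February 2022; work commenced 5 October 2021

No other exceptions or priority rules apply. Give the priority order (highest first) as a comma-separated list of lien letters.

Adjusting effective dates: E is treated as recorded 26 August 2019, the work-commencement date; F relates back to the deed date 7 February 2020; G relates back to 5 October 2021 (work commenced).
As a condominium assessment lien, C is senior to every other lien.
Ordering the rest by effective date: E (26 August 2019), A (11 January 2020), F (7 February 2020), D (10 August 2020), G (5 October 2021), B (22 January 2022).
C is senior to D before the subordination, so the two trade places.

D, E, A, F, C, G, B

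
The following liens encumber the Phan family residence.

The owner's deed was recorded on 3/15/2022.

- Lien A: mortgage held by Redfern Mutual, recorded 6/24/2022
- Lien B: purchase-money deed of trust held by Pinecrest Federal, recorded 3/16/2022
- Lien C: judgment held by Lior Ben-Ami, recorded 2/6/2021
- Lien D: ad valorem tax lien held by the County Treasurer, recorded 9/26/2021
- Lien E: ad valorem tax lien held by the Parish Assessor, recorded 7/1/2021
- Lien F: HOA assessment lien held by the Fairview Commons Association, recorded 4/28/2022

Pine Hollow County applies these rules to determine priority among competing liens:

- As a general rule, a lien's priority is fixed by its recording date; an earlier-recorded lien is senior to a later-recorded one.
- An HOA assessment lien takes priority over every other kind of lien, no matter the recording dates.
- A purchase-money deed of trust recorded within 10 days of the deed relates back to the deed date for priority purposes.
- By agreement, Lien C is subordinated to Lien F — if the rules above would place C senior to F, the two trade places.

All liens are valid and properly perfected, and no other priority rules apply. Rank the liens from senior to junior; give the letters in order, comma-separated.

F, C, E, D, B, A

Effective dates: B was recorded within the 10-day window, so its effective date is the deed date 3/15/2022.
As an HOA assessment lien, F is senior to every other lien.
The other liens, earliest effective date first: C (2/6/2021), E (7/1/2021), D (9/26/2021), B (3/15/2022), A (6/24/2022).
C already ranks below F; the subordination has no effect.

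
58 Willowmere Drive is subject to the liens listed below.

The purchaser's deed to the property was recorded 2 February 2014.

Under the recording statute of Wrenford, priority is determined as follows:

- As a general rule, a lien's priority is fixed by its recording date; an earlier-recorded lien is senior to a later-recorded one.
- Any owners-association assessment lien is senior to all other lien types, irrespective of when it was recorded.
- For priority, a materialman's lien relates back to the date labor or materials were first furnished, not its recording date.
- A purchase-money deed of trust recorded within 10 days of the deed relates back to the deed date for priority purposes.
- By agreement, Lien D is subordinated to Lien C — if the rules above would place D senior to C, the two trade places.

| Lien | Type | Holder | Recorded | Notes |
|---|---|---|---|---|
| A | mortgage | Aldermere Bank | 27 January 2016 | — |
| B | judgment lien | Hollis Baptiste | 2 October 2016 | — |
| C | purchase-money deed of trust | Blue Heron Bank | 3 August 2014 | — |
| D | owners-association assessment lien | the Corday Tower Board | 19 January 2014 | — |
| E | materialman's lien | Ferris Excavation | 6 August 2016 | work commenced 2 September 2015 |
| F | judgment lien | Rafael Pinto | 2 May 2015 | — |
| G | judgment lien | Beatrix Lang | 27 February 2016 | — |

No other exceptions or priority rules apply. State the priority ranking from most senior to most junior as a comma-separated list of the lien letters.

First, effective dates: C missed the 10-day window (182 days after the deed), so its recording date stands; E is treated as recorded 2 September 2015, the work-commencement date.
As an owners-association assessment lien, D is senior to every other lien.
Remaining liens by effective date: C (3 August 2014), F (2 May 2015), E (2 September 2015), A (27 January 2016), G (27 February 2016), B (2 October 2016).
Because D would otherwise rank above C, the subordination swaps them.

C, D, F, E, A, G, B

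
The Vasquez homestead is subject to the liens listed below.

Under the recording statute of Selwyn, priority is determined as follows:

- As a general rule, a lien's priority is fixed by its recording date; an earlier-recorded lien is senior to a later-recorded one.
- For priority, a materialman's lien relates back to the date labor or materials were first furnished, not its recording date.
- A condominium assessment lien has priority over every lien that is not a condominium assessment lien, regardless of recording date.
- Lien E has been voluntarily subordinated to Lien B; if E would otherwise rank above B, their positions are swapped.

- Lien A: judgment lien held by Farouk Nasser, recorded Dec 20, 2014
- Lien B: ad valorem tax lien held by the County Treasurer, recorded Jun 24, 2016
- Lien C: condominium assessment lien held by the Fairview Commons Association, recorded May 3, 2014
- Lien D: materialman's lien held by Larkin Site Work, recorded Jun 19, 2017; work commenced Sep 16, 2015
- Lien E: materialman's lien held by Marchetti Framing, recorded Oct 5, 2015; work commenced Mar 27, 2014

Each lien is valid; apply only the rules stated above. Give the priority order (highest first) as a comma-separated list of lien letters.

First, effective dates: D's effective date is Sep 16, 2015, when work began; E is treated as recorded Mar 27, 2014, the work-commencement date.
As a condominium assessment lien, C is senior to every other lien.
Among the remaining liens, by effective date: E (Mar 27, 2014), A (Dec 20, 2014), D (Sep 16, 2015), B (Jun 24, 2016).
The subordination applies — E was senior to B — so E and B swap.

C, B, A, D, E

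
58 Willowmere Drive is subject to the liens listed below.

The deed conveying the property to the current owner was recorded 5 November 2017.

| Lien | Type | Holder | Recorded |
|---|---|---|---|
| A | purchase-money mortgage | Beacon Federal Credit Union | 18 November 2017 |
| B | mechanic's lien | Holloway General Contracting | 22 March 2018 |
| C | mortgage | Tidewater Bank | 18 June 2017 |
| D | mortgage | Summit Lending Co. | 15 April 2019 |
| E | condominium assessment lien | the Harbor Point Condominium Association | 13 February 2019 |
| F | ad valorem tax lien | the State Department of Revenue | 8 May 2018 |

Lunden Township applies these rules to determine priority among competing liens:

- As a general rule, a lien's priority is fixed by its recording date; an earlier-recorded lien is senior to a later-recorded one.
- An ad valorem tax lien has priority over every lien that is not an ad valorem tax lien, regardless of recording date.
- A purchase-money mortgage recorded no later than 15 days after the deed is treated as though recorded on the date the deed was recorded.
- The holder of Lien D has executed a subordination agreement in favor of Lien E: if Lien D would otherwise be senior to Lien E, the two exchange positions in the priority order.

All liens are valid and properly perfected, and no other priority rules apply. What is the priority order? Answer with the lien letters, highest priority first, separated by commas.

Effective dates: A relates back to the deed date 5 November 2017.
F is an ad valorem tax lien, so it outranks all other liens regardless of date.
Among the remaining liens, by effective date: C (18 June 2017), A (5 November 2017), B (22 March 2018), E (13 February 2019), D (15 April 2019).
D is already junior to E, so the subordination agreement changes nothing.

F, C, A, B, E, D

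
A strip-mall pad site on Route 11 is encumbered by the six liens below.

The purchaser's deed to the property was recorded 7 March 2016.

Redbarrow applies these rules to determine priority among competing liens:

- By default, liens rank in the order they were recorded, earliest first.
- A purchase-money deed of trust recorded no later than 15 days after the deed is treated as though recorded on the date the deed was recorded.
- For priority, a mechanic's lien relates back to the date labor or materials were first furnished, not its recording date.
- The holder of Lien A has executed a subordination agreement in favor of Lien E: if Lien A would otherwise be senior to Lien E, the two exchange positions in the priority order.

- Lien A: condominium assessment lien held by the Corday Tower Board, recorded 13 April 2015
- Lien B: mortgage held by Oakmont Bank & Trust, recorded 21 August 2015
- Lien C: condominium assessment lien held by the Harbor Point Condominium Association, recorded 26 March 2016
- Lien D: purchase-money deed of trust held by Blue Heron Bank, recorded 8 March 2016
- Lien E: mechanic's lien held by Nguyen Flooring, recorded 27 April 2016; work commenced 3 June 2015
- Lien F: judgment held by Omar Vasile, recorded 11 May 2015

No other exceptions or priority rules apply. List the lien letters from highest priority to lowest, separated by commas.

Adjusting effective dates: D relates back to the deed date 7 March 2016; E's effective date is 3 June 2015, when work began.
Sorted by effective date: A (13 April 2015), F (11 May 2015), E (3 June 2015), B (21 August 2015), D (7 March 2016), C (26 March 2016).
A is senior to E before the subordination, so the two trade places.

E, F, A, B, D, C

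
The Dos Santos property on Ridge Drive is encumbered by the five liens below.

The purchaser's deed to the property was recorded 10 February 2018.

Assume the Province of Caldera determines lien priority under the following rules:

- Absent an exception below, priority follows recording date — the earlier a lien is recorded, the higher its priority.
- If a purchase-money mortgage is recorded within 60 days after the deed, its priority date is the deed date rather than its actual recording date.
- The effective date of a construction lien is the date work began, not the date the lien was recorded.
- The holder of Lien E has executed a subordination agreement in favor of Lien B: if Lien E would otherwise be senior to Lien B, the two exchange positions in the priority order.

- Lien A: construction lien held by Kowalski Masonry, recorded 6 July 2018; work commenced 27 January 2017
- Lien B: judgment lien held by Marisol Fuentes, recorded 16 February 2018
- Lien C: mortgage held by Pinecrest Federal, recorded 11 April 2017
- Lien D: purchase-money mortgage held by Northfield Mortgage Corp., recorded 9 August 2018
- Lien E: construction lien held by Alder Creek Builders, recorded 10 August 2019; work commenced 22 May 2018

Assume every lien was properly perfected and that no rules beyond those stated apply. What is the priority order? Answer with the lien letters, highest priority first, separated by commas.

A, C, B, E, D

Effective dates after the stated exceptions: A relates back to 27 January 2017 (work commenced); D was recorded 180 days after the deed — beyond 60 days — so no relation-back applies; E is treated as recorded 22 May 2018, the work-commencement date.
By effective date: A (27 January 2017), C (11 April 2017), B (16 February 2018), E (22 May 2018), D (9 August 2018).
E is already junior to B, so the subordination agreement changes nothing.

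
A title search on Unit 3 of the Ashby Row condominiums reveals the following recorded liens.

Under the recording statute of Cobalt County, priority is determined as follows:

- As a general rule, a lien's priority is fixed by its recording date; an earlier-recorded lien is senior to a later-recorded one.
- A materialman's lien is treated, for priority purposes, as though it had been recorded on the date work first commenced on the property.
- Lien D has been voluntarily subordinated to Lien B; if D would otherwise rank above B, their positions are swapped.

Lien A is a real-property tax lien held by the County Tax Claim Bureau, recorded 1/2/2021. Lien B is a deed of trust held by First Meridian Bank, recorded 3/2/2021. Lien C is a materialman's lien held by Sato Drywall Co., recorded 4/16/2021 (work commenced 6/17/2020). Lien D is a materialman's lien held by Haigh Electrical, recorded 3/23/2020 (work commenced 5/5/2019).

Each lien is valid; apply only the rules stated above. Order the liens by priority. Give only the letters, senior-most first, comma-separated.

First, effective dates: C is treated as recorded 6/17/2020, the work-commencement date; D is treated as recorded 5/5/2019, the work-commencement date.
By effective date: D (5/5/2019), C (6/17/2020), A (1/2/2021), B (3/2/2021).
D is senior to B before the subordination, so the two trade places.

B, C, A, D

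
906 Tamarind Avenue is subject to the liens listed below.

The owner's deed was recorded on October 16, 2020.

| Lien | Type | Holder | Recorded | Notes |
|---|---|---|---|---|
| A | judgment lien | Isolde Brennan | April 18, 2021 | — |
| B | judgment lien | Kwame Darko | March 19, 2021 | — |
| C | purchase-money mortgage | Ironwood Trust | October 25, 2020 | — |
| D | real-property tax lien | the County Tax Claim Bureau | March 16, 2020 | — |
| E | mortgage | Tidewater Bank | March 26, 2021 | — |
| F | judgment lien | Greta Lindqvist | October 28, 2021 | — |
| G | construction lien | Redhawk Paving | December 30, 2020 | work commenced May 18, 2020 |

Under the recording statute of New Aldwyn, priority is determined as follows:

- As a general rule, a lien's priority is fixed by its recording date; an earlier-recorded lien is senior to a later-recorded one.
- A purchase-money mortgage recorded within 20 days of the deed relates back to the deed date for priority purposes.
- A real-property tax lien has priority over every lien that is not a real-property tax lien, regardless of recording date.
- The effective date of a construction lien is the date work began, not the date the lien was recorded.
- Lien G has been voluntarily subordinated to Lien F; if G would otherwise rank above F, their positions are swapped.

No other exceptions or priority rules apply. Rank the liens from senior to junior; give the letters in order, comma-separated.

First, effective dates: C's effective date is the deed date, October 16, 2020; G is treated as recorded May 18, 2020, the work-commencement date.
D is a real-property tax lien and takes priority over every other lien.
Remaining liens by effective date: G (May 18, 2020), C (October 16, 2020), B (March 19, 2021), E (March 26, 2021), A (April 18, 2021), F (October 28, 2021).
G would otherwise be senior to F, so under the subordination agreement G and F exchange positions.

D, F, C, B, E, A, G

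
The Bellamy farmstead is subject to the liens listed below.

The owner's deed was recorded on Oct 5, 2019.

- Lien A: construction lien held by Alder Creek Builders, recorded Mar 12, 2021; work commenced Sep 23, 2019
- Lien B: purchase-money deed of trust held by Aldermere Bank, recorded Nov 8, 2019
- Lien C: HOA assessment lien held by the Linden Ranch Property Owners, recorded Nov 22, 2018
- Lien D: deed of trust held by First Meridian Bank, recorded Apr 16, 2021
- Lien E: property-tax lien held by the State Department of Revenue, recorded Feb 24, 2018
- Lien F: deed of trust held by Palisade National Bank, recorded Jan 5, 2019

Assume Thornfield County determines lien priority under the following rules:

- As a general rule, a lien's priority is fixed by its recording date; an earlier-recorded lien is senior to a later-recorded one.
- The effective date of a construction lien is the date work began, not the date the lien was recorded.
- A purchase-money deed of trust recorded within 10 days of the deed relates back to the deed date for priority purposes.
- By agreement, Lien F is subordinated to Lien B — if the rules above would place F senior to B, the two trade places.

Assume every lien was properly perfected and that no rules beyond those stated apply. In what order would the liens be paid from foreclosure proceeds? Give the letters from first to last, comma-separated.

E, C, B, A, F, D

Adjusting effective dates: A's effective date is Sep 23, 2019, when work began; B was recorded 34 days after the deed, outside the 10-day window, so it keeps its recording date.
By effective date: E (Feb 24, 2018), C (Nov 22, 2018), F (Jan 5, 2019), A (Sep 23, 2019), B (Nov 8, 2019), D (Apr 16, 2021).
F would otherwise be senior to B, so under the subordination agreement F and B exchange positions.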